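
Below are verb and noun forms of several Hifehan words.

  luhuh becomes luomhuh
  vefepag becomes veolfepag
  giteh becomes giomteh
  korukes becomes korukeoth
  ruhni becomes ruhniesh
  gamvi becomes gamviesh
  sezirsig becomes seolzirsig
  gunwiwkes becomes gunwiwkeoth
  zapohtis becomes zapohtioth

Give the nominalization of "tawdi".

"tawdi" ends in -i. The stems ending in -i (ruhni → ruhniesh, gamvi → gamviesh) add -esh.
So tawdi → tawdiesh.

tawdiesh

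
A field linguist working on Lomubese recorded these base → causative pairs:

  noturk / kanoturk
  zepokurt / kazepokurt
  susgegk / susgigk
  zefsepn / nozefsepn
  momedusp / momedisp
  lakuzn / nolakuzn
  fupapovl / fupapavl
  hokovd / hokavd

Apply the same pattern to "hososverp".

"hososverp" has second-to-last letter 'r'. The stems whose second-to-last letter is 'r' (zepokurt → kazepokurt, noturk → kanoturk) add the prefix ka-.
So hososverp → kahososverp.

kahososverp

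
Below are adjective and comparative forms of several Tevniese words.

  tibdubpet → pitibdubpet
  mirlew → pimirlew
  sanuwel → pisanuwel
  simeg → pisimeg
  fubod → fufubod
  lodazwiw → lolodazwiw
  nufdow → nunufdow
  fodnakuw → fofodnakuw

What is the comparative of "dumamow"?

dudumamow

mirlew and lodazwiw both end in -w yet inflect differently (pimirlew, lolodazwiw), so the final letter is not what conditions the rule; the last vowel is.
"dumamow" has last vowel 'o'. The stems whose last vowel is 'o' (fubod → fufubod, nufdow → nunufdow) repeat the first consonant+vowel as a prefix.
The other pattern: stems whose last vowel is 'e' add the prefix pi-.
So dumamow → dudumamow.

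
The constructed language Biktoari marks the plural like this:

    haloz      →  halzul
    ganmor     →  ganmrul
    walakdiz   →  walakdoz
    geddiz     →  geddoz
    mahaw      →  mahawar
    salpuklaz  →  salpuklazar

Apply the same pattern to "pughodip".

haloz and walakdiz both end in -z yet inflect differently (halzul, walakdoz), so the final letter is not what conditions the rule; the last vowel is.
"pughodip" has last vowel 'i'. The stems whose last vowel is 'i' (walakdiz → walakdoz, geddiz → geddoz) change the last vowel to 'o'.
So pughodip → pughodop.

pughodop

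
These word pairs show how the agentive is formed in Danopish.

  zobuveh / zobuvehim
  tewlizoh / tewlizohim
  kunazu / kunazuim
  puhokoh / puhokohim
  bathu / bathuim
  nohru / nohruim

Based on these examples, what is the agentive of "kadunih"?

kadunihim

Every pair shown (zobuveh → zobuvehim, tewlizoh → tewlizohim, kunazu → kunazuim, …) follows the same rule: add -im.
So kadunih → kadunihim.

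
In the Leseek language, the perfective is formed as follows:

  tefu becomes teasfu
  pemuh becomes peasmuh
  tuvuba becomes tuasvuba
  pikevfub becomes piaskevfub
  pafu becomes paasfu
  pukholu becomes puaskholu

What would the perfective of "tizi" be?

tiaszi

Every pair shown (tefu → teasfu, pemuh → peasmuh, tuvuba → tuasvuba, …) follows the same rule: insert -as- after the first vowel.
So tizi → tiaszi.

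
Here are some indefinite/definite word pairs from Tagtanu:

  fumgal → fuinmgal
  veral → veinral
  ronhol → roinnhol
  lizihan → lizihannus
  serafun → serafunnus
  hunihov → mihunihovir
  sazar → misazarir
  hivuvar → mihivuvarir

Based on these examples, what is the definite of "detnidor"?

fumgal and lizihan both have last vowel 'a' yet inflect differently (fuinmgal, lizihannus), so the last vowel is not what conditions the rule; the final letter is.
"detnidor" ends in -r. The stems ending in -r (sazar → misazarir, hivuvar → mihivuvarir) add mi- … -ir around the stem.
So detnidor → midetnidorir.

midetnidorir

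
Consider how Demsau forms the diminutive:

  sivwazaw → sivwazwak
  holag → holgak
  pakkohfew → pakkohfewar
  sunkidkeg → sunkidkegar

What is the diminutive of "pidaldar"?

pidaldrak

sivwazaw and pakkohfew both end in -w yet inflect differently (sivwazwak, pakkohfewar), so the final letter is not what conditions the rule; the last vowel is.
"pidaldar" has last vowel 'a'. The stems whose last vowel is 'a' (sivwazaw → sivwazwak, holag → holgak) delete the last vowel and add -ak.
The other pattern: stems whose last vowel is 'e' add -ar.
So pidaldar → pidaldrak.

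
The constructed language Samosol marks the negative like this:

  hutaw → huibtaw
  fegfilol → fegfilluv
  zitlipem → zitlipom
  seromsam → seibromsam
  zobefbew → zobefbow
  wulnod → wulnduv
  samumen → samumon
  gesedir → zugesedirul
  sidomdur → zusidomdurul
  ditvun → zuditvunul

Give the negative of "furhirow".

zitlipem and seromsam both end in -m yet inflect differently (zitlipom, seibromsam), so the final letter is not what conditions the rule; the last vowel is.
"furhirow" has last vowel 'o'. The stems whose last vowel is 'o' (wulnod → wulnduv, fegfilol → fegfilluv) delete the last vowel and add -uv.
So furhirow → furhirwuv.

furhirwuv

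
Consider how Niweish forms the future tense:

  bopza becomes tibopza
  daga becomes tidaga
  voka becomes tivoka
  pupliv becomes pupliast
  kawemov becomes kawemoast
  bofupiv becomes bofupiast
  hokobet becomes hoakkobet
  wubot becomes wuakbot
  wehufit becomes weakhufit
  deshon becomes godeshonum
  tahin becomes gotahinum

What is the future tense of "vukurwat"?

"vukurwat" ends in -t. The stems ending in -t (hokobet → hoakkobet, wubot → wuakbot, wehufit → weakhufit) insert -ak- after the first vowel.
So vukurwat → vuakkurwat.

vuakkurwat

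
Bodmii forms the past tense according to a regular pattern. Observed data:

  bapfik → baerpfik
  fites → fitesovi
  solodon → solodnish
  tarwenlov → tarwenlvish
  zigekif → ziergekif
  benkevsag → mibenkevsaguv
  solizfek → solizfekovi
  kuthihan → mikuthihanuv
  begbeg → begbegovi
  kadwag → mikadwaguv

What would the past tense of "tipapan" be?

mitipapanuv

bapfik and solizfek both end in -k yet inflect differently (baerpfik, solizfekovi), so the final letter is not what conditions the rule; the last vowel is.
"tipapan" has last vowel 'a'. The stems whose last vowel is 'a' (kuthihan → mikuthihanuv, benkevsag → mibenkevsaguv, kadwag → mikadwaguv) add mi- … -uv around the stem.
So tipapan → mitipapanuv.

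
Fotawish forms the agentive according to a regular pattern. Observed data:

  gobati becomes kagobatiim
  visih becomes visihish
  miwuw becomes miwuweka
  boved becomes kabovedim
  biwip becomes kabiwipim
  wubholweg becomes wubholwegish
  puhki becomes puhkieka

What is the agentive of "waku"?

"waku" begins with w-. The one such stem in the data (wubholweg → wubholwegish) adds -ish, so the same rule applies.
The other patterns: stems beginning with b- or g- add ka- … -im around the stem; stems beginning with m- or p- add -eka.
So waku → wakuish.

wakuish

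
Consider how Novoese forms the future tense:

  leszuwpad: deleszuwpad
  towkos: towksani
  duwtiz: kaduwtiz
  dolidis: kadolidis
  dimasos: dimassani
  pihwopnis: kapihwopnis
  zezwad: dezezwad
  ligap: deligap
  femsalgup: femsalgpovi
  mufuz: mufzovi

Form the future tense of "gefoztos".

"gefoztos" has last vowel 'o'. The stems whose last vowel is 'o' (towkos → towksani, dimasos → dimassani) delete the last vowel and add -ani.
So gefoztos → gefoztsani.

gefoztsani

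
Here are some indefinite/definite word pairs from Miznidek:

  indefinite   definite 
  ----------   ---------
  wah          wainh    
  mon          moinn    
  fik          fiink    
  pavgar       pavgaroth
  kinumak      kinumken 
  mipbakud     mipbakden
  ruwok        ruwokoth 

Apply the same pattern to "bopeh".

bopehoth

fik and ruwok both end in -k yet inflect differently (fiink, ruwokoth), so the final letter is not what conditions the rule; the number of vowels is.
"bopeh" has 2 vowels. The stems with 2 vowels (ruwok → ruwokoth, pavgar → pavgaroth) add -oth.
The other patterns: stems with 1 vowel insert -in- after the first vowel; stems with 3 vowels delete the last vowel and add -en.
So bopeh → bopehoth.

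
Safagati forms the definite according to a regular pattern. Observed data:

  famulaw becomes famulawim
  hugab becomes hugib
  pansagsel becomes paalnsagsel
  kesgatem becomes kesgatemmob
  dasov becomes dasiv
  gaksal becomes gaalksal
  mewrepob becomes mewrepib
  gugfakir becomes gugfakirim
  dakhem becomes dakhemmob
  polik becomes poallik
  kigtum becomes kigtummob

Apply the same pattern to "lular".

hugab and famulaw both have last vowel 'a' yet inflect differently (hugib, famulawim), so the last vowel is not what conditions the rule; the final letter is.
"lular" ends in -r. The one such stem in the data (gugfakir → gugfakirim) adds -im, so the same rule applies.
The other patterns: stems ending in -b or -v change the last vowel to 'i'; stems ending in -m double the final consonant and add -ob; stems ending in -k or -l insert -al- after the first vowel.
So lular → lularim.

lularim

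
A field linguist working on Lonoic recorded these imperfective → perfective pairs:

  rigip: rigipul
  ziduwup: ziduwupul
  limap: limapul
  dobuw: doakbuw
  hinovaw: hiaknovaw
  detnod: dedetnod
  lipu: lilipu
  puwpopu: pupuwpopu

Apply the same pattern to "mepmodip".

mepmodipul

ziduwup and dobuw both have last vowel 'u' yet inflect differently (ziduwupul, doakbuw), so the last vowel is not what conditions the rule; the final letter is.
"mepmodip" ends in -p. The stems ending in -p (rigip → rigipul, ziduwup → ziduwupul, limap → limapul) add -ul.
The other patterns: stems ending in -w insert -ak- after the first vowel; stems ending in -d or -u repeat the first consonant+vowel as a prefix.
So mepmodip → mepmodipul.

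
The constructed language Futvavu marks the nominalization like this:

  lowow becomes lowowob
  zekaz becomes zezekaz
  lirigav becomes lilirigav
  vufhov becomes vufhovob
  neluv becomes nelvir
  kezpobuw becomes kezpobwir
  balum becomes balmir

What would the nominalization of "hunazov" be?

hunazovob

lirigav and vufhov both end in -v yet inflect differently (lilirigav, vufhovob), so the final letter is not what conditions the rule; the last vowel is.
"hunazov" has last vowel 'o'. The stems whose last vowel is 'o' (lowow → lowowob, vufhov → vufhovob) add -ob.
The other patterns: stems whose last vowel is 'a' repeat the first consonant+vowel as a prefix; stems whose last vowel is 'u' delete the last vowel and add -ir.
So hunazov → hunazovob.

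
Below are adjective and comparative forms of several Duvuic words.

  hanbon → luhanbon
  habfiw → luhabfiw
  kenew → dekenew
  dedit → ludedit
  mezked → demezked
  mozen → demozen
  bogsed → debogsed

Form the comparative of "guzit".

luguzit

mozen and hanbon both end in -n yet inflect differently (demozen, luhanbon), so the final letter is not what conditions the rule; the last vowel is.
"guzit" has last vowel 'i'. The stems whose last vowel is 'i' (habfiw → luhabfiw, dedit → ludedit) add the prefix lu-.
The other pattern: stems whose last vowel is 'e' add the prefix de-.
So guzit → luguzit.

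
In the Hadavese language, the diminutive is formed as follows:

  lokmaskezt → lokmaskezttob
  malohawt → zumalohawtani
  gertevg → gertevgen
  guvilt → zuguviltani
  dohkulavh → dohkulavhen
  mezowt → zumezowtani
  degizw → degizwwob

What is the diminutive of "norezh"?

lokmaskezt and mezowt both end in -t yet inflect differently (lokmaskezttob, zumezowtani), so the final letter is not what conditions the rule; the second-to-last letter is.
"norezh" has second-to-last letter 'z'. The stems whose second-to-last letter is 'z' (lokmaskezt → lokmaskezttob, degizw → degizwwob) double the final consonant and add -ob.
So norezh → norezhhob.

norezhhob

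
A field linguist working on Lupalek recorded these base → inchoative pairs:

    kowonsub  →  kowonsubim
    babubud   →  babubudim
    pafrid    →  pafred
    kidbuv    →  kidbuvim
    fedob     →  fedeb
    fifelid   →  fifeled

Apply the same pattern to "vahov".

vahev

babubud and pafrid both end in -d yet inflect differently (babubudim, pafred), so the final letter is not what conditions the rule; the last vowel is.
"vahov" has last vowel 'o'. The one such stem in the data (fedob → fedeb) changes the last vowel to 'e' (as do pafrid, fifelid), so the same rule applies.
The other pattern: stems whose last vowel is 'u' add -im.
So vahov → vahev.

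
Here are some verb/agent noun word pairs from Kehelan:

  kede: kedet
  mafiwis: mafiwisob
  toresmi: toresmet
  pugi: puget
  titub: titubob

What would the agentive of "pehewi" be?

toresmi and mafiwis both have last vowel 'i' yet inflect differently (toresmet, mafiwisob), so the last vowel is not what conditions the rule; whether the stem ends in a vowel or a consonant is.
"pehewi" ends in a vowel. The stems ending in a vowel (kede → kedet, toresmi → toresmet, pugi → puget) drop the final letter and add -et.
The other pattern: stems ending in a consonant add -ob.
So pehewi → pehewet.

pehewet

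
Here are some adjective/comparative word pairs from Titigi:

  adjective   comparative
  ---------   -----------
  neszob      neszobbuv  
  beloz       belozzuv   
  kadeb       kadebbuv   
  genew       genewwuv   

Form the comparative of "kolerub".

kolerubbuv

Every pair shown (neszob → neszobbuv, beloz → belozzuv, kadeb → kadebbuv, …) follows the same rule: double the final consonant and add -uv.
So kolerub → kolerubbuv.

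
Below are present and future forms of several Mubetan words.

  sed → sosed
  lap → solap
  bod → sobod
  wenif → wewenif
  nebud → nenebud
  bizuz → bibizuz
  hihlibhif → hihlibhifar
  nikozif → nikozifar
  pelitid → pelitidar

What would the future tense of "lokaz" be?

lolokaz

sed and nebud both end in -d yet inflect differently (sosed, nenebud), so the final letter is not what conditions the rule; the number of vowels is.
"lokaz" has 2 vowels. The stems with 2 vowels (wenif → wewenif, nebud → nenebud, bizuz → bibizuz) repeat the first consonant+vowel as a prefix.
The other patterns: stems with 1 vowel add the prefix so-; stems with 3 vowels add -ar.
So lokaz → lolokaz.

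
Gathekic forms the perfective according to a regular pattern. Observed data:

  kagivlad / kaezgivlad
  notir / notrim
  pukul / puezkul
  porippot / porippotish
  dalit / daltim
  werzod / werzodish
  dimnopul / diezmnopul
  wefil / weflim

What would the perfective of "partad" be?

paezrtad

dalit and porippot both end in -t yet inflect differently (daltim, porippotish), so the final letter is not what conditions the rule; the last vowel is.
"partad" has last vowel 'a'. The one such stem in the data (kagivlad → kaezgivlad) inserts -ez- after the first vowel (as do pukul, dimnopul), so the same rule applies.
So partad → paezrtad.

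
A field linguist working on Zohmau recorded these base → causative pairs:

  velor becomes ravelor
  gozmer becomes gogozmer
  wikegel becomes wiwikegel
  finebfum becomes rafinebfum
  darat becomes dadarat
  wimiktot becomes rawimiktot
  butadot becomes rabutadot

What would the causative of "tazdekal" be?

tatazdekal

velor and gozmer both end in -r yet inflect differently (ravelor, gogozmer), so the final letter is not what conditions the rule; the last vowel is.
"tazdekal" has last vowel 'a'. The one such stem in the data (darat → dadarat) repeats the first consonant+vowel as a prefix (as do gozmer, wikegel), so the same rule applies.
The other pattern: stems whose last vowel is 'o' or 'u' add the prefix ra-.
So tazdekal → tatazdekal.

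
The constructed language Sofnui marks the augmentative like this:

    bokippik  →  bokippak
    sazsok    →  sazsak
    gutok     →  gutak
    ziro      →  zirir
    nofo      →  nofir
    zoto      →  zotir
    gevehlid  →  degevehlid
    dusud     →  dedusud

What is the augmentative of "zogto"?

zogtir

sazsok and ziro both have last vowel 'o' yet inflect differently (sazsak, zirir), so the last vowel is not what conditions the rule; the final letter is.
"zogto" ends in -o. The stems ending in -o (ziro → zirir, nofo → nofir, zoto → zotir) drop the final letter and add -ir.
The other patterns: stems ending in -k change the last vowel to 'a'; stems ending in -d add the prefix de-.
So zogto → zogtir.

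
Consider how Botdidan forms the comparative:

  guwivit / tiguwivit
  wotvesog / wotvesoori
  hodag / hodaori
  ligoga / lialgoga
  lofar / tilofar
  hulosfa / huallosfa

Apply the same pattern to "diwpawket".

ligoga and hodag both have last vowel 'a' yet inflect differently (lialgoga, hodaori), so the last vowel is not what conditions the rule; the final letter is.
"diwpawket" ends in -t. The one such stem in the data (guwivit → tiguwivit) adds the prefix ti-, so the same rule applies.
The other patterns: stems ending in -a insert -al- after the first vowel; stems ending in -g drop the final letter and add -ori.
So diwpawket → tidiwpawket.

tidiwpawket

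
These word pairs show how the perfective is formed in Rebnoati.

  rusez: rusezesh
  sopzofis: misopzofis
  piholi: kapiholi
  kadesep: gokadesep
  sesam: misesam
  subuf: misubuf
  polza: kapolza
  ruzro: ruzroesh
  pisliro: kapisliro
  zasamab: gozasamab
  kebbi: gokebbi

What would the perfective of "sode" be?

"sode" begins with s-. The stems beginning with s- (sesam → misesam, sopzofis → misopzofis, subuf → misubuf) add the prefix mi-.
So sode → misode.

misode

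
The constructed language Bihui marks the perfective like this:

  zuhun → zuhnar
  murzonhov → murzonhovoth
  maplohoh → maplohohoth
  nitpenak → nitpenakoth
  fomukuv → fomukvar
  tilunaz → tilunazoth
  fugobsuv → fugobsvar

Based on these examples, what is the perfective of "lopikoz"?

lopikozoth

fugobsuv and murzonhov both end in -v yet inflect differently (fugobsvar, murzonhovoth), so the final letter is not what conditions the rule; the last vowel is.
"lopikoz" has last vowel 'o'. The stems whose last vowel is 'o' (maplohoh → maplohohoth, murzonhov → murzonhovoth) add -oth.
So lopikoz → lopikozoth.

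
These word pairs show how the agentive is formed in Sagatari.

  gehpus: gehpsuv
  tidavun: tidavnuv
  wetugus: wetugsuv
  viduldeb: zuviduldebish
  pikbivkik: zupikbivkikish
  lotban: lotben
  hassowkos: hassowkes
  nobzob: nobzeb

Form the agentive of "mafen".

zumafenish

"mafen" has last vowel 'e'. The one such stem in the data (viduldeb → zuviduldebish) adds zu- … -ish around the stem, so the same rule applies.
So mafen → zumafenish.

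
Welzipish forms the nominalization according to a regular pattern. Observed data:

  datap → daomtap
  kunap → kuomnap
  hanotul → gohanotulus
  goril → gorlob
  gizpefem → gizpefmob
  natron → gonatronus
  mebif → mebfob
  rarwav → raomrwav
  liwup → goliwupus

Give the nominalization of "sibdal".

siombdal

liwup and datap both end in -p yet inflect differently (goliwupus, daomtap), so the final letter is not what conditions the rule; the last vowel is.
"sibdal" has last vowel 'a'. The stems whose last vowel is 'a' (datap → daomtap, rarwav → raomrwav, kunap → kuomnap) insert -om- after the first vowel.
The other patterns: stems whose last vowel is 'o' or 'u' add go- … -us around the stem; stems whose last vowel is 'e' or 'i' delete the last vowel and add -ob.
So sibdal → siombdal.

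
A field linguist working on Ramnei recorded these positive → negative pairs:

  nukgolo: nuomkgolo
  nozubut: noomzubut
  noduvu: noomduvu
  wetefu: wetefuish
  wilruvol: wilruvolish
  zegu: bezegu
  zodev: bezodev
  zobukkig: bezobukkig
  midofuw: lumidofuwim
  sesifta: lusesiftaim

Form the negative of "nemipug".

neommipug

noduvu and wetefu both end in -u yet inflect differently (noomduvu, wetefuish), so the final letter is not what conditions the rule; the first letter is.
"nemipug" begins with n-. The stems beginning with n- (nukgolo → nuomkgolo, nozubut → noomzubut, noduvu → noomduvu) insert -om- after the first vowel.
The other patterns: stems beginning with w- add -ish; stems beginning with z- add the prefix be-; stems beginning with m- or s- add lu- … -im around the stem.
So nemipug → neommipug.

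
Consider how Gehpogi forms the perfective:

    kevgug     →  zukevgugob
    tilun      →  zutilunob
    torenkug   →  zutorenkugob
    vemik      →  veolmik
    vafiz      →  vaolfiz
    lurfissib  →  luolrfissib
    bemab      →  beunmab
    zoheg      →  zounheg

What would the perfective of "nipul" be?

lurfissib and bemab both end in -b yet inflect differently (luolrfissib, beunmab), so the final letter is not what conditions the rule; the last vowel is.
"nipul" has last vowel 'u'. The stems whose last vowel is 'u' (kevgug → zukevgugob, tilun → zutilunob, torenkug → zutorenkugob) add zu- … -ob around the stem.
So nipul → zunipulob.

zunipulob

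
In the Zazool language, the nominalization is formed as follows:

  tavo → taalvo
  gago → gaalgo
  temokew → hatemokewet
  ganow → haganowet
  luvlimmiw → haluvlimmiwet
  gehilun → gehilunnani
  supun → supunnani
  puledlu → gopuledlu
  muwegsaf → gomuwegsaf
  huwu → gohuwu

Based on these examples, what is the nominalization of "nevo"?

nealvo

tavo and ganow both have last vowel 'o' yet inflect differently (taalvo, haganowet), so the last vowel is not what conditions the rule; the final letter is.
"nevo" ends in -o. The stems ending in -o (tavo → taalvo, gago → gaalgo) insert -al- after the first vowel.
So nevo → nealvo.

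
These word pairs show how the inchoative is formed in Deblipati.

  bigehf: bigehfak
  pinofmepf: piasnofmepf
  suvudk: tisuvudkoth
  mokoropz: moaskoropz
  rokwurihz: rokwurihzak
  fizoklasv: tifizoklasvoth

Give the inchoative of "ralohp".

"ralohp" has second-to-last letter 'h'. The stems whose second-to-last letter is 'h' (bigehf → bigehfak, rokwurihz → rokwurihzak) add -ak.
The other patterns: stems whose second-to-last letter is 'p' insert -as- after the first vowel; stems whose second-to-last letter is 'd' or 's' add ti- … -oth around the stem.
So ralohp → ralohpak.

ralohpak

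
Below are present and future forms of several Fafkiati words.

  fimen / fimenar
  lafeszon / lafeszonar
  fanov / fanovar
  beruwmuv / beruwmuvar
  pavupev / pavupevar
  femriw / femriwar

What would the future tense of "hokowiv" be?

hokowivar

Every pair shown (fimen → fimenar, lafeszon → lafeszonar, fanov → fanovar, …) follows the same rule: add -ar.
So hokowiv → hokowivar.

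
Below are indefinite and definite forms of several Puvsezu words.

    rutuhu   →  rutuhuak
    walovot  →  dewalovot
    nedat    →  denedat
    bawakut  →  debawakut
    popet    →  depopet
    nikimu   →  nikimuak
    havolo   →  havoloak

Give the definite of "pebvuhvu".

pebvuhvuak

"pebvuhvu" ends in -u. The stems ending in -u (rutuhu → rutuhuak, nikimu → nikimuak) add -ak.
The other pattern: stems ending in -t add the prefix de-.
So pebvuhvu → pebvuhvuak.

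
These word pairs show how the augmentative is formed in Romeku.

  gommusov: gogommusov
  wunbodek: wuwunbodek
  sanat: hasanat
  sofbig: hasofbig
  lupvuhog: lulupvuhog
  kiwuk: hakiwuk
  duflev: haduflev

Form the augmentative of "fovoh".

hafovoh

kiwuk and wunbodek both end in -k yet inflect differently (hakiwuk, wuwunbodek), so the final letter is not what conditions the rule; the number of vowels is.
"fovoh" has 2 vowels. The stems with 2 vowels (duflev → haduflev, sofbig → hasofbig, kiwuk → hakiwuk) add the prefix ha-.
The other pattern: stems with 3 vowels repeat the first consonant+vowel as a prefix.
So fovoh → hafovoh.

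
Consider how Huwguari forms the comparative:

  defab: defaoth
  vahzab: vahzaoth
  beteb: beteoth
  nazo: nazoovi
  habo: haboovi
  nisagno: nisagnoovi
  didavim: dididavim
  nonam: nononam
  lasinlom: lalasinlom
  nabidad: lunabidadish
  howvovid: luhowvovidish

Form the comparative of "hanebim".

hahanebim

defab and nonam both have last vowel 'a' yet inflect differently (defaoth, nononam), so the last vowel is not what conditions the rule; the final letter is.
"hanebim" ends in -m. The stems ending in -m (didavim → dididavim, nonam → nononam, lasinlom → lalasinlom) repeat the first consonant+vowel as a prefix.
The other patterns: stems ending in -b drop the final letter and add -oth; stems ending in -o add -ovi; stems ending in -d add lu- … -ish around the stem.
So hanebim → hahanebim.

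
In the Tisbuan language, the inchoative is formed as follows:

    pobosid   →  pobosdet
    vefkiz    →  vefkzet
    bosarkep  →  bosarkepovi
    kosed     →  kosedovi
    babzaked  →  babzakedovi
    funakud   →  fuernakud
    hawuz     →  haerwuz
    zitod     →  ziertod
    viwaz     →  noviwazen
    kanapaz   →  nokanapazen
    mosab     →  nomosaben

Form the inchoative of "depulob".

pobosid and kosed both end in -d yet inflect differently (pobosdet, kosedovi), so the final letter is not what conditions the rule; the last vowel is.
"depulob" has last vowel 'o'. The one such stem in the data (zitod → ziertod) inserts -er- after the first vowel (as do funakud, hawuz), so the same rule applies.
The other patterns: stems whose last vowel is 'i' delete the last vowel and add -et; stems whose last vowel is 'e' add -ovi; stems whose last vowel is 'a' add no- … -en around the stem.
So depulob → deerpulob.

deerpulob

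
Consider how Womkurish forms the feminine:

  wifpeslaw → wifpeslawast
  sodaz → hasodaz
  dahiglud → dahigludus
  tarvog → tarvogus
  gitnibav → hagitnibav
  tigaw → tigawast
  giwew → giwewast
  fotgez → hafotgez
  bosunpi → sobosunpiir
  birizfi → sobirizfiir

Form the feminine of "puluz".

"puluz" ends in -z. The stems ending in -z (fotgez → hafotgez, sodaz → hasodaz) add the prefix ha-.
So puluz → hapuluz.

hapuluz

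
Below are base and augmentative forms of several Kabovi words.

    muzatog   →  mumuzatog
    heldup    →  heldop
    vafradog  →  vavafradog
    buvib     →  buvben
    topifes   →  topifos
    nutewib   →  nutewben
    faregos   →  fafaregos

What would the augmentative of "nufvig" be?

faregos and topifes both end in -s yet inflect differently (fafaregos, topifos), so the final letter is not what conditions the rule; the last vowel is.
"nufvig" has last vowel 'i'. The stems whose last vowel is 'i' (nutewib → nutewben, buvib → buvben) delete the last vowel and add -en.
So nufvig → nufvgen.

nufvgen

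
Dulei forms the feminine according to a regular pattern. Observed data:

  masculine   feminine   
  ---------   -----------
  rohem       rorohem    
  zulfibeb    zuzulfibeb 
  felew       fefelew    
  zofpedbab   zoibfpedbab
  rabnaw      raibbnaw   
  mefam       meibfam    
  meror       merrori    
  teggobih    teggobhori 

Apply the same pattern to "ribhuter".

riribhuter

"ribhuter" has last vowel 'e'. The stems whose last vowel is 'e' (rohem → rorohem, zulfibeb → zuzulfibeb, felew → fefelew) repeat the first consonant+vowel as a prefix.
So ribhuter → riribhuter.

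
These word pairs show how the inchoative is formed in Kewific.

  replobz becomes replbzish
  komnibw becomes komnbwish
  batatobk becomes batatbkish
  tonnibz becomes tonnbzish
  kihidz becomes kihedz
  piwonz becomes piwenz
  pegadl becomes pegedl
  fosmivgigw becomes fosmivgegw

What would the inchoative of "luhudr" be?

replobz and kihidz both end in -z yet inflect differently (replbzish, kihedz), so the final letter is not what conditions the rule; the second-to-last letter is.
"luhudr" has second-to-last letter 'd'. The stems whose second-to-last letter is 'd' (kihidz → kihedz, pegadl → pegedl) change the last vowel to 'e'.
So luhudr → luhedr.

luhedr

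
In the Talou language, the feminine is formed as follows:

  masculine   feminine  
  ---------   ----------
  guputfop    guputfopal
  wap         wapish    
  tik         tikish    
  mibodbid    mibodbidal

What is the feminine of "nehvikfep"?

guputfop and wap both end in -p yet inflect differently (guputfopal, wapish), so the final letter is not what conditions the rule; the number of vowels is.
"nehvikfep" has 3 vowels. The stems with 3 vowels (guputfop → guputfopal, mibodbid → mibodbidal) add -al.
The other pattern: stems with 1 vowel add -ish.
So nehvikfep → nehvikfepal.

nehvikfepal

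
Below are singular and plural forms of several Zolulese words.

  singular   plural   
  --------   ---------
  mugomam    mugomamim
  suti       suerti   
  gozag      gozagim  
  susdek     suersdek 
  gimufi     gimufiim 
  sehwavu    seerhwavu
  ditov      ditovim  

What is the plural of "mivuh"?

suti and gimufi both end in -i yet inflect differently (suerti, gimufiim), so the final letter is not what conditions the rule; the first letter is.
"mivuh" begins with m-. The one such stem in the data (mugomam → mugomamim) adds -im, so the same rule applies.
The other pattern: stems beginning with s- insert -er- after the first vowel.
So mivuh → mivuhim.

mivuhim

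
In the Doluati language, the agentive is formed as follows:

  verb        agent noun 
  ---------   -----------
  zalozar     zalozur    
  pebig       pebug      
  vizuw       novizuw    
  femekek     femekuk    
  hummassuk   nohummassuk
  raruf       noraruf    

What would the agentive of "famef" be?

famuf

hummassuk and femekek both end in -k yet inflect differently (nohummassuk, femekuk), so the final letter is not what conditions the rule; the last vowel is.
"famef" has last vowel 'e'. The one such stem in the data (femekek → femekuk) changes the last vowel to 'u' (as do pebig, zalozar), so the same rule applies.
So famef → famuf.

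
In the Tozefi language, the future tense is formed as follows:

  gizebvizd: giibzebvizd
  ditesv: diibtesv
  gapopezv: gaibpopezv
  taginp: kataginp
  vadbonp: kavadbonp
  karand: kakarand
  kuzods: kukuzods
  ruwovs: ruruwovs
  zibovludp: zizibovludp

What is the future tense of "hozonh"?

gizebvizd and karand both end in -d yet inflect differently (giibzebvizd, kakarand), so the final letter is not what conditions the rule; the second-to-last letter is.
"hozonh" has second-to-last letter 'n'. The stems whose second-to-last letter is 'n' (taginp → kataginp, vadbonp → kavadbonp, karand → kakarand) add the prefix ka-.
The other patterns: stems whose second-to-last letter is 's' or 'z' insert -ib- after the first vowel; stems whose second-to-last letter is 'd' or 'v' repeat the first consonant+vowel as a prefix.
So hozonh → kahozonh.

kahozonh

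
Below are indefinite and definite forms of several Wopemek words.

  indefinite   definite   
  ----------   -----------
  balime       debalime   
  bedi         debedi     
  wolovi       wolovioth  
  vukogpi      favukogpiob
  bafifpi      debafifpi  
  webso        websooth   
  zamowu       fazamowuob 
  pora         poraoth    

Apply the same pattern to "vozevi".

favozeviob

"vozevi" begins with v-. The one such stem in the data (vukogpi → favukogpiob) adds fa- … -ob around the stem, so the same rule applies.
The other patterns: stems beginning with p- or w- add -oth; stems beginning with b- add the prefix de-.
So vozevi → favozeviob.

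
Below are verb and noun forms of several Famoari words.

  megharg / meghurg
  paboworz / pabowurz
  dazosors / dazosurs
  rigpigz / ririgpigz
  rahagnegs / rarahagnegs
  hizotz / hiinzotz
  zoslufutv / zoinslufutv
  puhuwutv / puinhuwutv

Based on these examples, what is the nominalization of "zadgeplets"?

paboworz and rigpigz both end in -z yet inflect differently (pabowurz, ririgpigz), so the final letter is not what conditions the rule; the second-to-last letter is.
"zadgeplets" has second-to-last letter 't'. The stems whose second-to-last letter is 't' (hizotz → hiinzotz, zoslufutv → zoinslufutv, puhuwutv → puinhuwutv) insert -in- after the first vowel.
The other patterns: stems whose second-to-last letter is 'r' change the last vowel to 'u'; stems whose second-to-last letter is 'g' repeat the first consonant+vowel as a prefix.
So zadgeplets → zaindgeplets.

zaindgeplets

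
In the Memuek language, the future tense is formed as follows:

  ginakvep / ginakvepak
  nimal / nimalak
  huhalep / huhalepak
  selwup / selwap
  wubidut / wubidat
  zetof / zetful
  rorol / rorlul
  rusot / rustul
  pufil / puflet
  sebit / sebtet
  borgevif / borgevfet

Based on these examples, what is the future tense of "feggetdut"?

ginakvep and selwup both end in -p yet inflect differently (ginakvepak, selwap), so the final letter is not what conditions the rule; the last vowel is.
"feggetdut" has last vowel 'u'. The stems whose last vowel is 'u' (selwup → selwap, wubidut → wubidat) change the last vowel to 'a'.
The other patterns: stems whose last vowel is 'a' or 'e' add -ak; stems whose last vowel is 'o' delete the last vowel and add -ul; stems whose last vowel is 'i' delete the last vowel and add -et.
So feggetdut → feggetdat.

feggetdat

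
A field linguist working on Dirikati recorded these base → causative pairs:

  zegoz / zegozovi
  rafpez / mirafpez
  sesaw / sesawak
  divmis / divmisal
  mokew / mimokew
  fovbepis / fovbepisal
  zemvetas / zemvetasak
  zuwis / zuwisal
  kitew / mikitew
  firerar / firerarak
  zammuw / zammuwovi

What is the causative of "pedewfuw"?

pedewfuwovi

sesaw and mokew both end in -w yet inflect differently (sesawak, mimokew), so the final letter is not what conditions the rule; the last vowel is.
"pedewfuw" has last vowel 'u'. The one such stem in the data (zammuw → zammuwovi) adds -ovi, so the same rule applies.
So pedewfuw → pedewfuwovi.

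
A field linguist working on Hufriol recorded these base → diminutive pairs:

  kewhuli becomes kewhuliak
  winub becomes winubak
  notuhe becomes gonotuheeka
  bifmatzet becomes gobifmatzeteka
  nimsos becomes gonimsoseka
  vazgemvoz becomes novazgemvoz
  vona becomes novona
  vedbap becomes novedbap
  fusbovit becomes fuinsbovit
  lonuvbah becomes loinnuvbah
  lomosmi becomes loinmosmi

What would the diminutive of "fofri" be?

foinfri

bifmatzet and fusbovit both end in -t yet inflect differently (gobifmatzeteka, fuinsbovit), so the final letter is not what conditions the rule; the first letter is.
"fofri" begins with f-. The one such stem in the data (fusbovit → fuinsbovit) inserts -in- after the first vowel (as do lonuvbah, lomosmi), so the same rule applies.
So fofri → foinfri.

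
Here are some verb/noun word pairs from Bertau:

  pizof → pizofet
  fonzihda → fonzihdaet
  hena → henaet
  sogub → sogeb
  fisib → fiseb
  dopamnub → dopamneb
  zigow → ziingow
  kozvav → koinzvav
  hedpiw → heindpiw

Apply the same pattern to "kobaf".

pizof and zigow both have last vowel 'o' yet inflect differently (pizofet, ziingow), so the last vowel is not what conditions the rule; the final letter is.
"kobaf" ends in -f. The one such stem in the data (pizof → pizofet) adds -et, so the same rule applies.
The other patterns: stems ending in -b change the last vowel to 'e'; stems ending in -v or -w insert -in- after the first vowel.
So kobaf → kobafet.

kobafet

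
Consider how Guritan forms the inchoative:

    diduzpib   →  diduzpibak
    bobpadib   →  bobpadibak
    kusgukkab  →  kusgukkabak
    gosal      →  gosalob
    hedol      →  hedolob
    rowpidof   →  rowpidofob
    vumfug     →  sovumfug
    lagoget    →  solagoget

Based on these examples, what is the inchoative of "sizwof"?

kusgukkab and gosal both have last vowel 'a' yet inflect differently (kusgukkabak, gosalob), so the last vowel is not what conditions the rule; the final letter is.
"sizwof" ends in -f. The one such stem in the data (rowpidof → rowpidofob) adds -ob, so the same rule applies.
The other patterns: stems ending in -b add -ak; stems ending in -g or -t add the prefix so-.
So sizwof → sizwofob.

sizwofob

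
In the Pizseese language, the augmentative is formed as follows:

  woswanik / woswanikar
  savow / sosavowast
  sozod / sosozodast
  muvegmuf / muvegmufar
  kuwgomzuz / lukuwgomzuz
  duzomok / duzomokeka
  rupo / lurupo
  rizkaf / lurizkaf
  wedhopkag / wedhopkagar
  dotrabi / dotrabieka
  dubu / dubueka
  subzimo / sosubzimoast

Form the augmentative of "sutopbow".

"sutopbow" begins with s-. The stems beginning with s- (subzimo → sosubzimoast, sozod → sosozodast, savow → sosavowast) add so- … -ast around the stem.
The other patterns: stems beginning with d- add -eka; stems beginning with k- or r- add the prefix lu-; stems beginning with m- or w- add -ar.
So sutopbow → sosutopbowast.

sosutopbowast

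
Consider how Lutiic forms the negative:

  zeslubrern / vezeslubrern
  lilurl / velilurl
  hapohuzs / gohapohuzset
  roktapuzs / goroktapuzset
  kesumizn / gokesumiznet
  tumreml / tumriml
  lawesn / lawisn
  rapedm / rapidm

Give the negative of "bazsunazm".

gobazsunazmet

zeslubrern and kesumizn both end in -n yet inflect differently (vezeslubrern, gokesumiznet), so the final letter is not what conditions the rule; the second-to-last letter is.
"bazsunazm" has second-to-last letter 'z'. The stems whose second-to-last letter is 'z' (hapohuzs → gohapohuzset, roktapuzs → goroktapuzset, kesumizn → gokesumiznet) add go- … -et around the stem.
So bazsunazm → gobazsunazmet.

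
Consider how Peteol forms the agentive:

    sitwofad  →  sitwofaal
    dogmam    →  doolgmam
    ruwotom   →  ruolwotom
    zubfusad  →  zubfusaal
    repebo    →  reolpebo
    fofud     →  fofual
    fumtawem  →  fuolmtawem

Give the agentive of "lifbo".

liolfbo

sitwofad and dogmam both have last vowel 'a' yet inflect differently (sitwofaal, doolgmam), so the last vowel is not what conditions the rule; the final letter is.
"lifbo" ends in -o. The one such stem in the data (repebo → reolpebo) inserts -ol- after the first vowel (as do fumtawem, ruwotom), so the same rule applies.
The other pattern: stems ending in -d drop the final letter and add -al.
So lifbo → liolfbo.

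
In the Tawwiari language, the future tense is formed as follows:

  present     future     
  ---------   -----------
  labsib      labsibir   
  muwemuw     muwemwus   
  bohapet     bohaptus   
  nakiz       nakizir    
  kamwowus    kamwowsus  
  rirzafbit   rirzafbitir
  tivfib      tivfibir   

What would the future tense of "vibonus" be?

vibonsus

rirzafbit and bohapet both end in -t yet inflect differently (rirzafbitir, bohaptus), so the final letter is not what conditions the rule; the last vowel is.
"vibonus" has last vowel 'u'. The stems whose last vowel is 'u' (muwemuw → muwemwus, kamwowus → kamwowsus) delete the last vowel and add -us.
The other pattern: stems whose last vowel is 'i' add -ir.
So vibonus → vibonsus.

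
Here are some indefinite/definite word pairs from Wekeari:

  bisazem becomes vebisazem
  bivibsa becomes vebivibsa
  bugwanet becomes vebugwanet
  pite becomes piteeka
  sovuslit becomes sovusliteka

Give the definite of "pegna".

pegnaeka

bugwanet and sovuslit both end in -t yet inflect differently (vebugwanet, sovusliteka), so the final letter is not what conditions the rule; the first letter is.
"pegna" begins with p-. The one such stem in the data (pite → piteeka) adds -eka, so the same rule applies.
So pegna → pegnaeka.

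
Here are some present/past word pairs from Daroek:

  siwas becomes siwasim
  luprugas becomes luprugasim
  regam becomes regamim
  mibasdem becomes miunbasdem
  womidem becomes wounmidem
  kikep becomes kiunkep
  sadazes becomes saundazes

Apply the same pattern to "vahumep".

vaunhumep

regam and mibasdem both end in -m yet inflect differently (regamim, miunbasdem), so the final letter is not what conditions the rule; the last vowel is.
"vahumep" has last vowel 'e'. The stems whose last vowel is 'e' (mibasdem → miunbasdem, womidem → wounmidem, kikep → kiunkep) insert -un- after the first vowel.
The other pattern: stems whose last vowel is 'a' add -im.
So vahumep → vaunhumep.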